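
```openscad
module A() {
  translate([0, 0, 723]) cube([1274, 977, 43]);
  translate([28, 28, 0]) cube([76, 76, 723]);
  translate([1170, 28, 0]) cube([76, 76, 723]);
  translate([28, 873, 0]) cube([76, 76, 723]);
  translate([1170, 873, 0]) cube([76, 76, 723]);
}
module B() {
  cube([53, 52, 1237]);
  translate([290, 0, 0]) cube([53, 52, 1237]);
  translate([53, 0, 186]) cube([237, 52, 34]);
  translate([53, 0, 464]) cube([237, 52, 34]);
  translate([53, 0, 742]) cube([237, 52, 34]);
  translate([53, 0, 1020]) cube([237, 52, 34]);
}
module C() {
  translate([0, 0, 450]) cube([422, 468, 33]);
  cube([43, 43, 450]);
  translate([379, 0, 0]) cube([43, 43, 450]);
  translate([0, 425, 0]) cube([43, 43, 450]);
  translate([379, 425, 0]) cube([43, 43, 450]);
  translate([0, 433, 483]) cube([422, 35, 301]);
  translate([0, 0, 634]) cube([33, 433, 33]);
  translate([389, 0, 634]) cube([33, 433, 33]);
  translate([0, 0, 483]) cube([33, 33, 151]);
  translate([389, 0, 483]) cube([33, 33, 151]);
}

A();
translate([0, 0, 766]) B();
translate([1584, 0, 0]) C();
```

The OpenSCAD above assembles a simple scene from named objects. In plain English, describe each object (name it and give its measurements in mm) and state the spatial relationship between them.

A is a table: top 1274 mm (x) × 977 mm (y), 43 mm thick, upper face at z = 766 mm, on four 76×76 mm square legs, each inset 28 mm from the nearest pair of top edges, running from z = 0 to the bottom of the top.

B is a wooden ladder with two side rails of 53×52 mm section and 1237 mm height, set 343 mm apart overall. Between them run 4 rectangular rungs (52 mm deep, 34 mm thick), front faces flush with the rails' −y face. The bottom of the first rung is 186 mm above the floor and each subsequent rung is 278 mm higher than the one below.

C is a chair. The seat is a 422×468×33 mm slab with its top at z = 483 mm, on four 43×43 mm corner legs (flush with the seat edges, standing on z = 0). A flat backrest 35 mm thick, 301 mm tall, spans the full seat width and rises from the seat top along its +y edge, rear face flush with the rear of the seat. Two armrests of 33×33 mm section run along each side from the seat's front edge to the front of the backrest, top faces 184 mm above the seat top and outer faces flush with the seat's x-edges; a 33×33 mm post under the front of each armrest stands on the seat at the front corner.

The ladder is on top of the table. The chair is on the floor beside the table on its +x side.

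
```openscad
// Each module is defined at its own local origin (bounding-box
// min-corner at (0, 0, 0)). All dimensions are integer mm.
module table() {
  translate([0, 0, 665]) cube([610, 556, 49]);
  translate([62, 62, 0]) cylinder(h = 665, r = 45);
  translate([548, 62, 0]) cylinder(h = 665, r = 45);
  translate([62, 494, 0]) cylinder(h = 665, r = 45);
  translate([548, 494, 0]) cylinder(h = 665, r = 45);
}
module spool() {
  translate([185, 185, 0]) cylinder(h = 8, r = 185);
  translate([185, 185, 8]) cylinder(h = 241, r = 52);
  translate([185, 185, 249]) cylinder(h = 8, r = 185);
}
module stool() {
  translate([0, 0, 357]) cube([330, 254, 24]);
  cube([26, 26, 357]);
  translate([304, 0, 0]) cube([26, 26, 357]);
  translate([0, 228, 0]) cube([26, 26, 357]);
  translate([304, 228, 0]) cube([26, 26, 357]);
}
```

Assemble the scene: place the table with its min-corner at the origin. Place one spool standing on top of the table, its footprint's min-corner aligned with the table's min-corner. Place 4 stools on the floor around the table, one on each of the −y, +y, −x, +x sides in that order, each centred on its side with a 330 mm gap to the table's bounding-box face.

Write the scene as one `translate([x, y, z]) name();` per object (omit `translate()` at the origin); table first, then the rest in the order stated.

table();
translate([0, 0, 714]) spool();
translate([140, -584, 0]) stool();
translate([140, 886, 0]) stool();
translate([-660, 151, 0]) stool();
translate([940, 151, 0]) stool();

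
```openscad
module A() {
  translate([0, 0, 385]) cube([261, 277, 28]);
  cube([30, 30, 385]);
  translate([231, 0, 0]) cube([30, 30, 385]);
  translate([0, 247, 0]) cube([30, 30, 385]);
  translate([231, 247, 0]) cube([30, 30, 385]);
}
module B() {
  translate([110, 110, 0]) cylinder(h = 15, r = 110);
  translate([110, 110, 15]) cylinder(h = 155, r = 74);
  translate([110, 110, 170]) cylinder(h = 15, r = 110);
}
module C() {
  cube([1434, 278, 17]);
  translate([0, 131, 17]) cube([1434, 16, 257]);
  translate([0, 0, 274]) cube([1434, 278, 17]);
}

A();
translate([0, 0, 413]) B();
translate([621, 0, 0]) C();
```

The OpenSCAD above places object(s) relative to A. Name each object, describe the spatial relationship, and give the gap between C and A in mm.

The I-beam's nearest face is 360 mm from the stool's +x face.

A is a stool. B is a spool. C is an I-beam. The spool is on top of the stool. The I-beam is on the floor beside the stool on its +x side. The gap between the I-beam and the stool is 360 mm.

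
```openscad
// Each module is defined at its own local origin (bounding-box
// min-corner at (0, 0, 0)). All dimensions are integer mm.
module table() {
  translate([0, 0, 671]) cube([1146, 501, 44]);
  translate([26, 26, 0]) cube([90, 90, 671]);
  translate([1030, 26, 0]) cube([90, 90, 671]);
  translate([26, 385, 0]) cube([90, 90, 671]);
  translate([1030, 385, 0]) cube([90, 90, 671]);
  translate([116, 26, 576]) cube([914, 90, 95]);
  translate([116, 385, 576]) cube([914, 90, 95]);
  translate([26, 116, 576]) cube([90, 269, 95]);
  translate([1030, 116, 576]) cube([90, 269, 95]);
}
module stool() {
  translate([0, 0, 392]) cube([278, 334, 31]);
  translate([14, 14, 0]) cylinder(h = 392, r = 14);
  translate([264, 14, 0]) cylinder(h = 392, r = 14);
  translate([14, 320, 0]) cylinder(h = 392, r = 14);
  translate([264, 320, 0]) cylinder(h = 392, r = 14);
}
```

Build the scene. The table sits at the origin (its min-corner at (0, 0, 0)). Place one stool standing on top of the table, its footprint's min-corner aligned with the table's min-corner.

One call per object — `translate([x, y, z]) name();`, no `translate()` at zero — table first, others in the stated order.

table();
translate([0, 0, 715]) stool();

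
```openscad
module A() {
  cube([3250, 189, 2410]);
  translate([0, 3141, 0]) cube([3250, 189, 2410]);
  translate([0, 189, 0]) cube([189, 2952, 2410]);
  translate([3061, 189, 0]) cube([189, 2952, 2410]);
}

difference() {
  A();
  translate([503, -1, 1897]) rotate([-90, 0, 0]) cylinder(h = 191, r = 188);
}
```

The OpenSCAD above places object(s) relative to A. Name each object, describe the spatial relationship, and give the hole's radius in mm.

The subtracted cylinder has r = 188 mm.

A is a house frame. The house frame has a circular hole through its front wall. The hole's radius is 188 mm.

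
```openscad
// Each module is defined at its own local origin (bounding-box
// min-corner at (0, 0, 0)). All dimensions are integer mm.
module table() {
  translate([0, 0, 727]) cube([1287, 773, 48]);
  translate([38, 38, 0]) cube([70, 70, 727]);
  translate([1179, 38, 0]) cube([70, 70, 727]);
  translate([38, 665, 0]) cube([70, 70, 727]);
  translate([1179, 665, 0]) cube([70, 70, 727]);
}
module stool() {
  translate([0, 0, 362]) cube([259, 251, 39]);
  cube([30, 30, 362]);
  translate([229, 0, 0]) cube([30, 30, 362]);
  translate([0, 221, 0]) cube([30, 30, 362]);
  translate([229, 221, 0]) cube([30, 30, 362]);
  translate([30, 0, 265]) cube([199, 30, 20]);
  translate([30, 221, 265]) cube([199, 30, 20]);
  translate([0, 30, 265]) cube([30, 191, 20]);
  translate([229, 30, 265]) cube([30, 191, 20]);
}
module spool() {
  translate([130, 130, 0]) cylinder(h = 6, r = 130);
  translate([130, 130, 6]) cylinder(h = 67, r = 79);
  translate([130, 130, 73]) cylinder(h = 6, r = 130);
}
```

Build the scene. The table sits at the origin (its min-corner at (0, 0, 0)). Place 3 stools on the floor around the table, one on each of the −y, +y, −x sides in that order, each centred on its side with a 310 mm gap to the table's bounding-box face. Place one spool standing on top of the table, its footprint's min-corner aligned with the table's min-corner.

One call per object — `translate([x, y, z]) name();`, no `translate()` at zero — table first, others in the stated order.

table();
translate([514, -561, 0]) stool();
translate([514, 1083, 0]) stool();
translate([-569, 261, 0]) stool();
translate([0, 0, 775]) spool();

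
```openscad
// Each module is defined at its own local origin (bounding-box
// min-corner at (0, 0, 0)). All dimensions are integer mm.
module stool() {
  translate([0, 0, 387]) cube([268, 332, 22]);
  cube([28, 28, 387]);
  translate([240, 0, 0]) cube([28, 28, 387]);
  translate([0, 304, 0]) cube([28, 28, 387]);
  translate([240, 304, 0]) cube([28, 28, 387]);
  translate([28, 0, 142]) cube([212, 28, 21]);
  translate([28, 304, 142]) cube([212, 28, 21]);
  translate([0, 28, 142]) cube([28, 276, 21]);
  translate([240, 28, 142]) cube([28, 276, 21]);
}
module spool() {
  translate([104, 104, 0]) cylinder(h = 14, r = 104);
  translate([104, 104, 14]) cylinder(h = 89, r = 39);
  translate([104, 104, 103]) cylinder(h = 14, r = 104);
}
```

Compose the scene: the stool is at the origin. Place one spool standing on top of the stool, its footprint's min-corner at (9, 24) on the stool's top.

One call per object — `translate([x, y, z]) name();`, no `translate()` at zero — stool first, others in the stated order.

stool();
translate([9, 24, 409]) spool();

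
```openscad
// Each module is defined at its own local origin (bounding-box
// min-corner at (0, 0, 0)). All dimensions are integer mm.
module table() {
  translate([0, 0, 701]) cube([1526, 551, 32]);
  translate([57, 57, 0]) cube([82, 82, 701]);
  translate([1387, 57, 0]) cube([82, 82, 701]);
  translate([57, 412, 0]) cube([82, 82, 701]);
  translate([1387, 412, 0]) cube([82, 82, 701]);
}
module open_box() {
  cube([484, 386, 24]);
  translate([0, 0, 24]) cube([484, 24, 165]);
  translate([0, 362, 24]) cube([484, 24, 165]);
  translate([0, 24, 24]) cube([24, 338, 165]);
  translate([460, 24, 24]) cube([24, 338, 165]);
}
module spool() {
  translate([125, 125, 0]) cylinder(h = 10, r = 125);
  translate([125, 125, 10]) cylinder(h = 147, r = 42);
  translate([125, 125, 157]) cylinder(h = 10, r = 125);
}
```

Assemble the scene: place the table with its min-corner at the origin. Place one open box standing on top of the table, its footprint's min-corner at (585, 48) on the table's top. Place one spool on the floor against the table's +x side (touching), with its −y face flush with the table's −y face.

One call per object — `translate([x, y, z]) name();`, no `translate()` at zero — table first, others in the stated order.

table();
translate([585, 48, 733]) open_box();
translate([1526, 0, 0]) spool();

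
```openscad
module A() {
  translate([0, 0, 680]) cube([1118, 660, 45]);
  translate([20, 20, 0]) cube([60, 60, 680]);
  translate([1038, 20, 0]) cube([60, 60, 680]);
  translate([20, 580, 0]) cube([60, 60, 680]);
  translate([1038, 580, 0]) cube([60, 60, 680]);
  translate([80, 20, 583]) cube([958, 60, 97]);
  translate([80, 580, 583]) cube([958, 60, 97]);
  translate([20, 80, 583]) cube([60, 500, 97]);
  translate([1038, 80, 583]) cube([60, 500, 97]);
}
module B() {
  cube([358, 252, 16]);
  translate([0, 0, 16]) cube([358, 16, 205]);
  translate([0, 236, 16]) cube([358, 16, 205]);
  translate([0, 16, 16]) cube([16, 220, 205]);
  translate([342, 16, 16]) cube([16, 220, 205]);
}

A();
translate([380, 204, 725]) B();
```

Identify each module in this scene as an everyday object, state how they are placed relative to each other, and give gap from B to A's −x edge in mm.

The open box's min-x is at 380; the table's min-x is 0; gap = 380 mm.

A is a table. B is an open box. The open box is on top of the table, centred. The gap from the open box to the table's −x edge is 380 mm.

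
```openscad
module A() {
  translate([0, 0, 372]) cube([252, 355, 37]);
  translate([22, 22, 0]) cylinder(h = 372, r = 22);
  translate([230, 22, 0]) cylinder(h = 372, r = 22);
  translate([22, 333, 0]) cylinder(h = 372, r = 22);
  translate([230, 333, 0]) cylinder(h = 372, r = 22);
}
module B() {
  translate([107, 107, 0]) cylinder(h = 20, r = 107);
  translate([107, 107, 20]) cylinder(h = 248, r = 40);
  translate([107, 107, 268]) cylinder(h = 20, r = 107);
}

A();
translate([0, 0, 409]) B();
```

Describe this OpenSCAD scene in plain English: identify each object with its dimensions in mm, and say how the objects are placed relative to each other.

A is a four-legged stool. The seat is a 252×355×37 mm slab whose top surface is at z = 409 mm; four round legs, each 44 mm in diameter, run from the floor (z = 0) to the underside of the seat, each leg's axis is inset half a diameter from the nearest pair of seat edges (so the leg's bounding box is flush with the corner).

B is a spool: two coaxial disc flanges of radius 107 mm and thickness 20 mm, joined by a core cylinder of radius 40 mm and height 248 mm. The lower flange rests on z = 0 and the three cylinders share a vertical axis.

The spool is on top of the stool.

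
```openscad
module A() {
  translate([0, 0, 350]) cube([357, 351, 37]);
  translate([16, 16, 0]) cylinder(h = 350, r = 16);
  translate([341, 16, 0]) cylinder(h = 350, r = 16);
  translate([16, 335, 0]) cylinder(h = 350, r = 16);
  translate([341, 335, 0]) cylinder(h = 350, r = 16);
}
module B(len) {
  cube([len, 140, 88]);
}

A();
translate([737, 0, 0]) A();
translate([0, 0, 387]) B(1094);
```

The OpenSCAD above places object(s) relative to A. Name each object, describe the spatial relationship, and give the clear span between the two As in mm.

Second stool starts at x = 737; first ends at x = 357; clear span = 737 − 357 = 380 mm.

A is a stool. B is a beam. A beam spans the tops of two stools. The clear span between the two stools is 380 mm.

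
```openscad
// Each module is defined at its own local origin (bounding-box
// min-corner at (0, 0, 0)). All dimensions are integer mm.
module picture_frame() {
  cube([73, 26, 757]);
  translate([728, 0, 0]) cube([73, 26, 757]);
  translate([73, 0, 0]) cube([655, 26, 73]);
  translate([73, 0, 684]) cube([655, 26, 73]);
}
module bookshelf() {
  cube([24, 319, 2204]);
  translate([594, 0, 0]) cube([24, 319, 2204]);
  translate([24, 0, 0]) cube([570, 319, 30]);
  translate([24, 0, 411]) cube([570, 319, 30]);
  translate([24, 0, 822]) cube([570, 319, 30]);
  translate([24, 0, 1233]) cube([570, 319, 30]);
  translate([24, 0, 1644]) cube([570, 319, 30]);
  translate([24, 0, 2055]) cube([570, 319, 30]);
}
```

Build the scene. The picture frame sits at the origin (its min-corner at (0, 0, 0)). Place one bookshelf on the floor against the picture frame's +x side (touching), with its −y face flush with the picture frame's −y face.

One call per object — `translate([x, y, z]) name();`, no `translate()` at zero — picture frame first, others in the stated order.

picture_frame();
translate([801, 0, 0]) bookshelf();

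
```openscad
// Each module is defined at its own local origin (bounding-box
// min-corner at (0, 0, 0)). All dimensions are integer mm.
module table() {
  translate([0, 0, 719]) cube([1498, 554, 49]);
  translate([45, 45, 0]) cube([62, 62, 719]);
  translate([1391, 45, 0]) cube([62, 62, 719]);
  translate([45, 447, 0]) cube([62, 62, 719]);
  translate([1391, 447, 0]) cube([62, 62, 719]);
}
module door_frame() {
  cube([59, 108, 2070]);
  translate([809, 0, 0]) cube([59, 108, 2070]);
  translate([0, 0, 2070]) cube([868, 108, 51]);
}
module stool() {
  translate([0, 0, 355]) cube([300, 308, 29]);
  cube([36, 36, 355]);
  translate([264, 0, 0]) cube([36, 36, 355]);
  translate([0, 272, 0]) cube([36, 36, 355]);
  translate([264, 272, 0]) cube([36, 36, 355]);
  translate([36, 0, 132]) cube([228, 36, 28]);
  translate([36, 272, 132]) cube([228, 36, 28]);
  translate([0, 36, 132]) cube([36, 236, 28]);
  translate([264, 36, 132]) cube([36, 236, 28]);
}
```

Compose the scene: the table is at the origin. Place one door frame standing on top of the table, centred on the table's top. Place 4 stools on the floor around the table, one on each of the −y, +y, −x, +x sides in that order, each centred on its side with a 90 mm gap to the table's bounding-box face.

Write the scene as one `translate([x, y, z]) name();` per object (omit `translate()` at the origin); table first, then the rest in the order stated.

table();
translate([315, 223, 768]) door_frame();
translate([599, -398, 0]) stool();
translate([599, 644, 0]) stool();
translate([-390, 123, 0]) stool();
translate([1588, 123, 0]) stool();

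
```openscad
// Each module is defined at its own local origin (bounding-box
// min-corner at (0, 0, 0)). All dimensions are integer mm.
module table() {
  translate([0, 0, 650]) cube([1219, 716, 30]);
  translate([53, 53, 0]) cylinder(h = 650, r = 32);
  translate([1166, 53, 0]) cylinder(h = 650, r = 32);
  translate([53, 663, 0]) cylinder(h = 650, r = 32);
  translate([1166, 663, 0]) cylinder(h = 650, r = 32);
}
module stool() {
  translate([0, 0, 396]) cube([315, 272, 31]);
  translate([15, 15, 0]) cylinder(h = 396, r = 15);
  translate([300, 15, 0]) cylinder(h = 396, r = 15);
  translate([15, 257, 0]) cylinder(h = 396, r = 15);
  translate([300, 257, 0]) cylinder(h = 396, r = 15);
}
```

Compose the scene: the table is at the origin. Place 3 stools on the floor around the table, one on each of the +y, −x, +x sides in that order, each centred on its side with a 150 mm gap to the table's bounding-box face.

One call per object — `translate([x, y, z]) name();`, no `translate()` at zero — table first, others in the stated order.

table();
translate([452, 866, 0]) stool();
translate([-465, 222, 0]) stool();
translate([1369, 222, 0]) stool();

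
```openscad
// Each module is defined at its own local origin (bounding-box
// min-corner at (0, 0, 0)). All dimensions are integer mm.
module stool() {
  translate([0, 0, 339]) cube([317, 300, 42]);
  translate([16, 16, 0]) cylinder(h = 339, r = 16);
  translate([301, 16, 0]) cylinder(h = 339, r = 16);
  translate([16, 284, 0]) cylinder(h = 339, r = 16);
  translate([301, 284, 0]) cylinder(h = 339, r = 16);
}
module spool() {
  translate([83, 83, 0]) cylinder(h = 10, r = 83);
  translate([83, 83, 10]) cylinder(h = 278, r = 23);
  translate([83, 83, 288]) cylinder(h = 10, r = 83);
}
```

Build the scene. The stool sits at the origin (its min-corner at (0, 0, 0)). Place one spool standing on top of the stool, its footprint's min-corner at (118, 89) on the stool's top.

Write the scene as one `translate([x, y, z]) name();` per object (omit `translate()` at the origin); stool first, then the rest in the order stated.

stool();
translate([118, 89, 381]) spool();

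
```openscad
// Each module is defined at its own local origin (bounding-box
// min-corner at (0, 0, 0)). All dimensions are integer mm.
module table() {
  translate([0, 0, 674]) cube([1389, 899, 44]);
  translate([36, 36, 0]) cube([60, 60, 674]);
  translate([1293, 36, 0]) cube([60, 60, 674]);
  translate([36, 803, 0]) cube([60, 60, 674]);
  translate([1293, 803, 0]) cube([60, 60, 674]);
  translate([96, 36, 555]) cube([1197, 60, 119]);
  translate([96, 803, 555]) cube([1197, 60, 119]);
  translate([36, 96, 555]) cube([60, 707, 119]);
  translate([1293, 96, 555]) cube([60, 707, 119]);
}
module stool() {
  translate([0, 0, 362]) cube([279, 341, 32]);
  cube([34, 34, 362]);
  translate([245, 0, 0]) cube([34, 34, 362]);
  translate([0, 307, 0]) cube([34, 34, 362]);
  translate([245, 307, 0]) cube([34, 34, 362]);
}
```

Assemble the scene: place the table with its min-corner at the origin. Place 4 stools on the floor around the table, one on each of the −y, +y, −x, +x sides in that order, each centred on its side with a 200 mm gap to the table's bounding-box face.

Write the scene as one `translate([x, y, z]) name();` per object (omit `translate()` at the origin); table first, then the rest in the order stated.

table();
translate([555, -541, 0]) stool();
translate([555, 1099, 0]) stool();
translate([-479, 279, 0]) stool();
translate([1589, 279, 0]) stool();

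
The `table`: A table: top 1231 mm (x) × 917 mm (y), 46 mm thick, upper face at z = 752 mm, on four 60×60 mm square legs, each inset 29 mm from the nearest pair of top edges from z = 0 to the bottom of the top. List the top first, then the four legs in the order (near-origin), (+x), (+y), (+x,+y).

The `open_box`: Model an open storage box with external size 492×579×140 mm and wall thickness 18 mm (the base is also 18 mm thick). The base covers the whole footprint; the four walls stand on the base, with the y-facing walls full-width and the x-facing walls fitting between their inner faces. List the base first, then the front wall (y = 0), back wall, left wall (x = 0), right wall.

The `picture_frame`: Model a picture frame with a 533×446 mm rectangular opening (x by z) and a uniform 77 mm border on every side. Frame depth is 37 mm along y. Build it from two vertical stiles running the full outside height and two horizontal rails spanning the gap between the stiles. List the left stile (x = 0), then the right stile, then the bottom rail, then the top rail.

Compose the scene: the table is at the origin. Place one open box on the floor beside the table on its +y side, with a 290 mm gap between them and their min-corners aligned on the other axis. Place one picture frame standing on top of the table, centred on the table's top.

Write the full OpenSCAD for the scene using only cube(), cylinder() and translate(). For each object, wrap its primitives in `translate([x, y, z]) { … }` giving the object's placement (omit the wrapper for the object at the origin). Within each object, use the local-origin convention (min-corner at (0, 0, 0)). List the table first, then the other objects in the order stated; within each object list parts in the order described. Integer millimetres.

translate([0, 0, 706]) cube([1231, 917, 46]);
translate([29, 29, 0]) cube([60, 60, 706]);
translate([1142, 29, 0]) cube([60, 60, 706]);
translate([29, 828, 0]) cube([60, 60, 706]);
translate([1142, 828, 0]) cube([60, 60, 706]);
translate([0, 1207, 0]) {
  cube([492, 579, 18]);
  translate([0, 0, 18]) cube([492, 18, 122]);
  translate([0, 561, 18]) cube([492, 18, 122]);
  translate([0, 18, 18]) cube([18, 543, 122]);
  translate([474, 18, 18]) cube([18, 543, 122]);
}
translate([272, 440, 752]) {
  cube([77, 37, 600]);
  translate([610, 0, 0]) cube([77, 37, 600]);
  translate([77, 0, 0]) cube([533, 37, 77]);
  translate([77, 0, 523]) cube([533, 37, 77]);
}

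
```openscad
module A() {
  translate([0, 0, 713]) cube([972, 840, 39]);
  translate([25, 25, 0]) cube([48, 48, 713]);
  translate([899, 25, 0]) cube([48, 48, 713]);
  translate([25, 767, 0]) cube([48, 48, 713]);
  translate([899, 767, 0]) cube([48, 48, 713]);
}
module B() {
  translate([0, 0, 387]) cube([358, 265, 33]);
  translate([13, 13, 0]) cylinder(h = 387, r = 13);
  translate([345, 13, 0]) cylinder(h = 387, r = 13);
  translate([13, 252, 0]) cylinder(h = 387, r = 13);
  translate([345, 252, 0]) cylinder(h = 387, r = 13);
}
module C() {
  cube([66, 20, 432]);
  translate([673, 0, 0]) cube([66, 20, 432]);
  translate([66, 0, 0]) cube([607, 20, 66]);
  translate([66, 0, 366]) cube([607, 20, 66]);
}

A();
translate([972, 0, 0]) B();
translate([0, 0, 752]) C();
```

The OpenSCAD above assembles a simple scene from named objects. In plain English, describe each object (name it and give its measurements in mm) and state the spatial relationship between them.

A is a rectangular dining table. The top is 972×840×39 mm with its upper surface at z = 752 mm. It stands on four 48×48 mm square legs, each inset 25 mm from the nearest pair of top edges, running from the floor to the underside of the top.

B is a four-legged stool. The seat is a 358×265×33 mm slab whose top surface is at z = 420 mm; four round legs, each 26 mm in diameter, run from the floor (z = 0) to the underside of the seat, each leg's axis is inset half a diameter from the nearest pair of seat edges (so the leg's bounding box is flush with the corner).

C is a picture frame with a 607×300 mm rectangular opening (x by z) and a uniform 66 mm border on every side. Frame depth is 20 mm along y. It is built from two vertical stiles running the full outside height and two horizontal rails spanning the gap between the stiles.

The stool is against the table's +x side, with their −y faces flush. The picture frame is on top of the table.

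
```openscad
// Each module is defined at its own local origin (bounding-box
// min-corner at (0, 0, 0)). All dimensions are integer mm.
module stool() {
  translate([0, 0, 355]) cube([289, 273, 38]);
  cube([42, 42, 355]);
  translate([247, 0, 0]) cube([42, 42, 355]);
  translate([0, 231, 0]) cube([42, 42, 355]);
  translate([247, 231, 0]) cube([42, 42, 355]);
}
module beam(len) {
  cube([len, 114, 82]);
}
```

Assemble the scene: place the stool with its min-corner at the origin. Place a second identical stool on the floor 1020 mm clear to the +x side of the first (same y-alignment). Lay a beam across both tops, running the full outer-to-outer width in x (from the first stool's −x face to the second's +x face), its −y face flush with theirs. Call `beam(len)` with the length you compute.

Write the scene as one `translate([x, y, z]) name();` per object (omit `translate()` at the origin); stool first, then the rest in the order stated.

stool();
translate([1309, 0, 0]) stool();
translate([0, 0, 393]) beam(1598);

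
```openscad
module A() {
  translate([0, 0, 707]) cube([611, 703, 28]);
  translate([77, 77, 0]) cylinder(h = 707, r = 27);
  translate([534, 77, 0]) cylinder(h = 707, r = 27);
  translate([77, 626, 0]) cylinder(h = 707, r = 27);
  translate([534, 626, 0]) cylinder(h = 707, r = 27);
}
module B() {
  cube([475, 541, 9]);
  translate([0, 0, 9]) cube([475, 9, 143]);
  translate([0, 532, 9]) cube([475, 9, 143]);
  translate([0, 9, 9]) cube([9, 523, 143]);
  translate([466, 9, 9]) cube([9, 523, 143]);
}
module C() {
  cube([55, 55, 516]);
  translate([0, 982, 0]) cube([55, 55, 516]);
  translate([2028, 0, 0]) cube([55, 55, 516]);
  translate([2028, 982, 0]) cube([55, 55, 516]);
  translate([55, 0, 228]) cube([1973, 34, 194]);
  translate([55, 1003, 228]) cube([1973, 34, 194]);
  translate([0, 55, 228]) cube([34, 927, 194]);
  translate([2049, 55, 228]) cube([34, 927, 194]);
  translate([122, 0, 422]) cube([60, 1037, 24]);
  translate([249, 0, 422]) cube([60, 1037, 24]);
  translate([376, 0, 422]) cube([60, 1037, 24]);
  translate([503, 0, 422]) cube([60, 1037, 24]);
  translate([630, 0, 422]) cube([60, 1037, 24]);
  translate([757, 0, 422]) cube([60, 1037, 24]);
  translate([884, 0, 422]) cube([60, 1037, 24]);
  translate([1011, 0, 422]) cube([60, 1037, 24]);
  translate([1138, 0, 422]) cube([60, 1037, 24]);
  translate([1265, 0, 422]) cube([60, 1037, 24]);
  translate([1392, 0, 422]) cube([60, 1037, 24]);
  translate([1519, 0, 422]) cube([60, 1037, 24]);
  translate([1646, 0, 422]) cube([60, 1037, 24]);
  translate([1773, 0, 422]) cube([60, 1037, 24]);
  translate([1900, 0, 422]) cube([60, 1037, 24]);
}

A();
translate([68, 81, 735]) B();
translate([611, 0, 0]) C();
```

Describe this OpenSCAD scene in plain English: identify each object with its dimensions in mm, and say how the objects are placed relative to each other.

A is a table with a 611×703 mm rectangular top, 28 mm thick, top surface at z = 735 mm, supported by four round legs of 54 mm diameter, each leg's bounding box inset 50 mm from the nearest pair of top edges, running from the floor.

B is an open-topped rectangular box: outside dimensions 475×541×152 mm, with a uniform wall and base thickness of 9 mm. The base is a full 475×541 slab on the floor; four walls sit on top of the base. The front and back walls (the −y and +y sides) span the full width; the two side walls fit between them.

C is a bed frame 2083 mm long (x) by 1037 mm wide (y). Four 55×55 mm corner posts, 516 mm tall, at the corners of the footprint. Four rails of 34 mm thickness and 194 mm height run between adjacent posts with their undersides at z = 228 mm, their outer faces flush with the outside of the frame (the two x-running rails run between the posts' inner faces; the two y-running rails run between the posts' inner faces). 15 slats, each 60 mm wide (x) and 24 mm thick, lie across the top of the two x-running rails, running the full 1037 mm width of the frame in y; the slats are evenly spaced along x between the inner faces of the end posts with equal gaps (rounded down to the nearest mm) at the −x end and between each pair — any rounding remainder accumulates at the +x end.

The open box is on top of the table, centred. The bed frame is against the table's +x side, with their −y faces flush.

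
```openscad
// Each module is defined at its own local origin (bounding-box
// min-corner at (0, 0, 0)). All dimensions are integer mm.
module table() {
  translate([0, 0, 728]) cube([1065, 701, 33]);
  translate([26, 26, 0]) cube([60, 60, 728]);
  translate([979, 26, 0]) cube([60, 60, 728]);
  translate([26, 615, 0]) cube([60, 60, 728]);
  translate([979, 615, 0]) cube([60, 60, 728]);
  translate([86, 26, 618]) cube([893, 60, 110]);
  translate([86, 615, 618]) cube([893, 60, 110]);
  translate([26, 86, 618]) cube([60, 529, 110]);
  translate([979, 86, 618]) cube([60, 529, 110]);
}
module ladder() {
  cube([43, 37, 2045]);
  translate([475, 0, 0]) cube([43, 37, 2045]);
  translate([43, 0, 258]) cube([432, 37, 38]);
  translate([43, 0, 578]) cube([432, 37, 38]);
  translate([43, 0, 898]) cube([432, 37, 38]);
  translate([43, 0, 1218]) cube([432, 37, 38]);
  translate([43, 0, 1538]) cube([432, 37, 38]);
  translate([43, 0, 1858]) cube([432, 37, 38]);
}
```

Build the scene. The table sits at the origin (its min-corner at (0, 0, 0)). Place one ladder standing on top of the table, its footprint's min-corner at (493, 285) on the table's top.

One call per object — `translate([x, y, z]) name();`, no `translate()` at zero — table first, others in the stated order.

table();
translate([493, 285, 761]) ladder();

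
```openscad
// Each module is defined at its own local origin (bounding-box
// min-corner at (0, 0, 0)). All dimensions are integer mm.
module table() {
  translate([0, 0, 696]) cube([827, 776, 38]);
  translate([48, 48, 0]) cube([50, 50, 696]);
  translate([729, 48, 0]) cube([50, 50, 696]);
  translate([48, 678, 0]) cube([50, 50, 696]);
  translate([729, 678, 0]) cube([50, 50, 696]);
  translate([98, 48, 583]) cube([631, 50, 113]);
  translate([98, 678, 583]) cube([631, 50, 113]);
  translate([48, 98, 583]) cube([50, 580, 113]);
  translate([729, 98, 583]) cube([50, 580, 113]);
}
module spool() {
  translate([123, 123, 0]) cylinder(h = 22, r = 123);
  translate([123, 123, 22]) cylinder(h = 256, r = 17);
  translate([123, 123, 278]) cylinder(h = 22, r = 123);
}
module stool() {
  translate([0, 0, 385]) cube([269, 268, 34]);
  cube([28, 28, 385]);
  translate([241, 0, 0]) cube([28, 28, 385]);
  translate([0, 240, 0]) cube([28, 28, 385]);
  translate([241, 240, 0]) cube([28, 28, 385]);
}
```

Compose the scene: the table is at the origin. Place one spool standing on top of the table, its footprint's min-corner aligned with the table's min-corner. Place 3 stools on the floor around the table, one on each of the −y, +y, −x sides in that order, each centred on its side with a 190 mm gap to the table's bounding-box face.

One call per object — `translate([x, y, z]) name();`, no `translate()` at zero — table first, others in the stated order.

table();
translate([0, 0, 734]) spool();
translate([279, -458, 0]) stool();
translate([279, 966, 0]) stool();
translate([-459, 254, 0]) stool();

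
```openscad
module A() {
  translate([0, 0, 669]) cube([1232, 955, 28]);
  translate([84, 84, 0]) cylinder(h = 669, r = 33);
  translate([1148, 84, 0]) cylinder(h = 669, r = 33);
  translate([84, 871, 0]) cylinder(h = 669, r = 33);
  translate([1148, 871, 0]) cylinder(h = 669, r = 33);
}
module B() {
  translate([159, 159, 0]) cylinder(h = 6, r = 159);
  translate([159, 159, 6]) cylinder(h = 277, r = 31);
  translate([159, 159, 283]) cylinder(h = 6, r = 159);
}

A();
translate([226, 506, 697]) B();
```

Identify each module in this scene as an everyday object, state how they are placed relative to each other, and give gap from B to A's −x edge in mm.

The spool's min-x is at 226; the table's min-x is 0; gap = 226 mm.

A is a table. B is a spool. The spool is on top of the table. The gap from the spool to the table's −x edge is 226 mm.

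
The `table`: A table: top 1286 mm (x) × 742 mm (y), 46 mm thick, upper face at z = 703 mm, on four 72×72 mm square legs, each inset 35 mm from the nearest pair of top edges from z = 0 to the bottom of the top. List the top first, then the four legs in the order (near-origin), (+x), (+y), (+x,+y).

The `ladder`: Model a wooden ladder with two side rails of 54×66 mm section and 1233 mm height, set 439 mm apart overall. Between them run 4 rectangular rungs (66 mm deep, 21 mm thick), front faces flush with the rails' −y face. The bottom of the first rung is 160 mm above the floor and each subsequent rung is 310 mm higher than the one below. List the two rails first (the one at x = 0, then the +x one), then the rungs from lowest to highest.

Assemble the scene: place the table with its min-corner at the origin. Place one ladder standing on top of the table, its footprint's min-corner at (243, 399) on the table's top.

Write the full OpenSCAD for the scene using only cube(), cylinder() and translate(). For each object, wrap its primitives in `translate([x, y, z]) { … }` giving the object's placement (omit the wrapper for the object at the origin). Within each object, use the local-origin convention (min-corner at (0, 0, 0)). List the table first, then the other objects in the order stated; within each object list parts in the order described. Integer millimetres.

translate([0, 0, 657]) cube([1286, 742, 46]);
translate([35, 35, 0]) cube([72, 72, 657]);
translate([1179, 35, 0]) cube([72, 72, 657]);
translate([35, 635, 0]) cube([72, 72, 657]);
translate([1179, 635, 0]) cube([72, 72, 657]);
translate([243, 399, 703]) {
  cube([54, 66, 1233]);
  translate([385, 0, 0]) cube([54, 66, 1233]);
  translate([54, 0, 160]) cube([331, 66, 21]);
  translate([54, 0, 470]) cube([331, 66, 21]);
  translate([54, 0, 780]) cube([331, 66, 21]);
  translate([54, 0, 1090]) cube([331, 66, 21]);
}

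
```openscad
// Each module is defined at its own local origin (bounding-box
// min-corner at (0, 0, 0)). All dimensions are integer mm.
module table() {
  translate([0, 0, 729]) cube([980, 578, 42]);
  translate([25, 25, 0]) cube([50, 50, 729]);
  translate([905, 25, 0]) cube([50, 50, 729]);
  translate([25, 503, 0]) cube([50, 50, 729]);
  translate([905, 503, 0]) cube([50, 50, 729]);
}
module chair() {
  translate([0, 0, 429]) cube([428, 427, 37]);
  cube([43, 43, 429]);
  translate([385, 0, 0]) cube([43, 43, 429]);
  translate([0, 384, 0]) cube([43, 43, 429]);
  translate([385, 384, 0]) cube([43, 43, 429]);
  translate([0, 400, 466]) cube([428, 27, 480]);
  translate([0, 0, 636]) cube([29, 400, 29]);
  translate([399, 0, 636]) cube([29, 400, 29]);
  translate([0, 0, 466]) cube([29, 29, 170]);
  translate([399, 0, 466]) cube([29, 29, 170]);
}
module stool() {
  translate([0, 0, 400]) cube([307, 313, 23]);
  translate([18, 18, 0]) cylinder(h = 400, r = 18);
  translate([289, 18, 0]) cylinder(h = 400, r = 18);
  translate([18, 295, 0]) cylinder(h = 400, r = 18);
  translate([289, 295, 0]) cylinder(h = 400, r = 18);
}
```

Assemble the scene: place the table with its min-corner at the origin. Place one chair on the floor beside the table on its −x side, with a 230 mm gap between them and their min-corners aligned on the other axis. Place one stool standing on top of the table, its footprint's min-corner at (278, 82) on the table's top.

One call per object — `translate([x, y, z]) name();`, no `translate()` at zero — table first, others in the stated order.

table();
translate([-658, 0, 0]) chair();
translate([278, 82, 771]) stool();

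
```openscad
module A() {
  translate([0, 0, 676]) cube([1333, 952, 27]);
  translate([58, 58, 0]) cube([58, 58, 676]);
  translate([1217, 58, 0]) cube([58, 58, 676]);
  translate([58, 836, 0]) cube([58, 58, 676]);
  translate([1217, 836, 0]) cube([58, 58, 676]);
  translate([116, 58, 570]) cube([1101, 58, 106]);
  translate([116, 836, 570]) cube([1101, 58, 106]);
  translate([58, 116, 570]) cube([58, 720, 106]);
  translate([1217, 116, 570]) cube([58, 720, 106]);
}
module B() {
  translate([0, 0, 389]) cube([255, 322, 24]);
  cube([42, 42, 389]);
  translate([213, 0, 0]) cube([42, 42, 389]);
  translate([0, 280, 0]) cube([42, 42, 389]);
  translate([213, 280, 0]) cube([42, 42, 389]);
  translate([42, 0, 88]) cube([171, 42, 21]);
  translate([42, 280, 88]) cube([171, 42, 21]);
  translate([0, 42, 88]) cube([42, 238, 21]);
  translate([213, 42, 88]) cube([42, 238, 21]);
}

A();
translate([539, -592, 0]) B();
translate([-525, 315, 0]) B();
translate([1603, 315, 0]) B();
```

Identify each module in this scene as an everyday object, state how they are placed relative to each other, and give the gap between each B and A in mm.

Each stool's nearest face is 270 mm from the table's bounding box.

A is a table. B is a stool. Three stools sit around the table at the −y, −x, +x sides. The gap between each stool and the table is 270 mm.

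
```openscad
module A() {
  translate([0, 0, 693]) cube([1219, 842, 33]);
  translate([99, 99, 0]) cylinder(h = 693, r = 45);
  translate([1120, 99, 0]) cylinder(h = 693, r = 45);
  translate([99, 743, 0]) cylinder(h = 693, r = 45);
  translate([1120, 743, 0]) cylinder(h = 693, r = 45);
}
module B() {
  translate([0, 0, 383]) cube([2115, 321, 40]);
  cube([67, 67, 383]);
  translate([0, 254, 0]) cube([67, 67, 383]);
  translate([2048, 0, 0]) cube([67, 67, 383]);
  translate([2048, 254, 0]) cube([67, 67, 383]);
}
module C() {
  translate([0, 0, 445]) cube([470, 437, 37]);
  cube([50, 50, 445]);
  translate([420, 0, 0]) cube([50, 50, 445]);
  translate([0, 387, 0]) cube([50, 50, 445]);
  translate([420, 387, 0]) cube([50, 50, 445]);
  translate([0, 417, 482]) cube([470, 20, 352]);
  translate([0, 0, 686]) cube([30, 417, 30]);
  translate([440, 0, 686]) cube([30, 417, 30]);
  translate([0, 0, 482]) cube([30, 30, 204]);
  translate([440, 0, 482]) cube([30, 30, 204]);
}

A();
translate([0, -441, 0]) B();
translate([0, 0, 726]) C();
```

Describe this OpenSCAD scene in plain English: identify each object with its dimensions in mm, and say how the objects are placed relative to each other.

A is a table: top 1219 mm (x) × 842 mm (y), 33 mm thick, upper face at z = 726 mm, on four round legs of 90 mm diameter, each leg's bounding box inset 54 mm from the nearest pair of top edges, running from z = 0 to the bottom of the top.

B is a long wooden bench with a 2115 mm (x) × 321 mm (y) seat, 40 mm thick, its top surface 423 mm above the floor. Four 67 mm square legs at the seat corners, flush with the edges, run from z = 0 to the seat underside.

C is a chair. The seat is a 470×437×37 mm slab with its top at z = 482 mm, on four 50×50 mm corner legs (flush with the seat edges, standing on z = 0). A flat backrest 20 mm thick, 352 mm tall, spans the full seat width and rises from the seat top along its +y edge, rear face flush with the rear of the seat. Two armrests of 30×30 mm section run along each side from the seat's front edge to the front of the backrest, top faces 234 mm above the seat top and outer faces flush with the seat's x-edges; a 30×30 mm post under the front of each armrest stands on the seat at the front corner.

The bench is on the floor beside the table on its −y side. The chair is on top of the table.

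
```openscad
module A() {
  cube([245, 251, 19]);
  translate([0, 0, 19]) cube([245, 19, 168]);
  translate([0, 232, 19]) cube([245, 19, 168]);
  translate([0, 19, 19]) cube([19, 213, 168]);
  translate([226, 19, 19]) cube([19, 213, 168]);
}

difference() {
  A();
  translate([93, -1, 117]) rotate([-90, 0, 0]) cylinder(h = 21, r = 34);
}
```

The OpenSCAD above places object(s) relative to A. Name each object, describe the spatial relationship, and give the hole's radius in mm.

A is an open box. The open box has a circular hole through its front wall. The hole's radius is 34 mm.

The subtracted cylinder has r = 34 mm.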